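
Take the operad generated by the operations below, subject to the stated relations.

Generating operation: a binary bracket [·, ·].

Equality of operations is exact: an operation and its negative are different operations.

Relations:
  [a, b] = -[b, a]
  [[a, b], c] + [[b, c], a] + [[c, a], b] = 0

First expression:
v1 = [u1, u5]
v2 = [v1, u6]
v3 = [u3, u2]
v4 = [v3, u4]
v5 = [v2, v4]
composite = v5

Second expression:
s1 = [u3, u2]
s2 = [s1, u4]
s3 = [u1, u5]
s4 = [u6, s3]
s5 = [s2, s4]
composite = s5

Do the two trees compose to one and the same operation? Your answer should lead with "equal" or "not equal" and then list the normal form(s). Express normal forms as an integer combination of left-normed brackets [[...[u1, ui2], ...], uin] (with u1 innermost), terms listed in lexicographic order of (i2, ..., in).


The first composite normalizes to -[[[[[u1, u5], u6], u2], u3], u4] + [[[[[u1, u5], u6], u3], u2], u4] + [[[[[u1, u5], u6], u4], u2], u3] - [[[[[u1, u5], u6], u4], u3], u2]
The second composite normalizes to -[[[[[u1, u5], u6], u2], u3], u4] + [[[[[u1, u5], u6], u3], u2], u4] + [[[[[u1, u5], u6], u4], u2], u3] - [[[[[u1, u5], u6], u4], u3], u2]
Both agree, so they are equal.

equal; both compose to -[[[[[u1, u5], u6], u2], u3], u4] + [[[[[u1, u5], u6], u3], u2], u4] + [[[[[u1, u5], u6], u4], u2], u3] - [[[[[u1, u5], u6], u4], u3], u2]


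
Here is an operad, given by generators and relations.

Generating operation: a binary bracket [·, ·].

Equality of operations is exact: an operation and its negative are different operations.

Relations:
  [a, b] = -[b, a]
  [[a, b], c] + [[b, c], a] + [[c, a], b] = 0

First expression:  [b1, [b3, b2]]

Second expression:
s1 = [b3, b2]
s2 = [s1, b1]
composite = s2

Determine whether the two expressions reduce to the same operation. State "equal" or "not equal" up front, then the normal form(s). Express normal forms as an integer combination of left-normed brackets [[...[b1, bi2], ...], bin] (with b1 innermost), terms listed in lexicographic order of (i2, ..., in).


The first composite normalizes to -[[b1, b2], b3] + [[b1, b3], b2]
The second composite normalizes to [[b1, b2], b3] - [[b1, b3], b2]
The normal forms differ: not equal.

not equal: they reduce to -[[b1, b2], b3] + [[b1, b3], b2] and [[b1, b2], b3] - [[b1, b3], b2]


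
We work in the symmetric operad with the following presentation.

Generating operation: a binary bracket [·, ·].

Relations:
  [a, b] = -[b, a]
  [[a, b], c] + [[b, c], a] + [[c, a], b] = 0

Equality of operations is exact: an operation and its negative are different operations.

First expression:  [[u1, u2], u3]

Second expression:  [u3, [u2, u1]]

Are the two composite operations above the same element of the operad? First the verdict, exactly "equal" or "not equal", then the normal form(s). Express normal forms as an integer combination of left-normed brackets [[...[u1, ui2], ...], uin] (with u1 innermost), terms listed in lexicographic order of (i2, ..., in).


equal — both sides give [[u1, u2], u3]


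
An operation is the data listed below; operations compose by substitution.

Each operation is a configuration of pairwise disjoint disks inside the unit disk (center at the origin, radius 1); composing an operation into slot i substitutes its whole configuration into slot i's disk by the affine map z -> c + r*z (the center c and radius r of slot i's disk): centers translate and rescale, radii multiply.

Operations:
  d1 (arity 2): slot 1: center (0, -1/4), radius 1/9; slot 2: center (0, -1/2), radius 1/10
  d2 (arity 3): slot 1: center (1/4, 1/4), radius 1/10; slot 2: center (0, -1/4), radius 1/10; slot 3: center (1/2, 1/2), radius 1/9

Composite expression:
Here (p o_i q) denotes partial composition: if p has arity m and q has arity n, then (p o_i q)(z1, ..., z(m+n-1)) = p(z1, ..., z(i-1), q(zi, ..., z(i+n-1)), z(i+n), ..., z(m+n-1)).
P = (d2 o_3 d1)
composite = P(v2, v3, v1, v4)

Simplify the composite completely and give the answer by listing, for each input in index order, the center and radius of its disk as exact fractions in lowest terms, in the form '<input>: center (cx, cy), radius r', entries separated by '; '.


v1: center (1/2, 17/36), radius 1/81; v2: center (1/4, 1/4), radius 1/10; v3: center (0, -1/4), radius 1/10; v4: center (1/2, 4/9), radius 1/90

Affine substitution under d2: radii multiply and v-centers shift.
v2 passes through 1 substitution, ending at center (1/4, 1/4), radius 1/10
v3 passes through 1 substitution, ending at center (0, -1/4), radius 1/10
v1 passes through 2 substitutions, ending at center (1/2, 17/36), radius 1/81
v4 passes through 2 substitutions, ending at center (1/2, 4/9), radius 1/90


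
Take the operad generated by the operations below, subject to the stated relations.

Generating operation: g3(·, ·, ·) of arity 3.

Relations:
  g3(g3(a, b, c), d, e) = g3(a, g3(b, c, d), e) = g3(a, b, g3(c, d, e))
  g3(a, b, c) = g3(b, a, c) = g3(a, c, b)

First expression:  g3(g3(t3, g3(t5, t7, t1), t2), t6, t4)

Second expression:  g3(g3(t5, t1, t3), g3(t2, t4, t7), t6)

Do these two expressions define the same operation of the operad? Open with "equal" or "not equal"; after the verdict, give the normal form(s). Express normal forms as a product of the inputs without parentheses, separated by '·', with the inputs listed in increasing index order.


Normal form of the first expression: t1 · t2 · t3 · t4 · t5 · t6 · t7
Normal form of the second expression: t1 · t2 · t3 · t4 · t5 · t6 · t7
Identical normal forms: equal.

equal: each reduces to t1 · t2 · t3 · t4 · t5 · t6 · t7


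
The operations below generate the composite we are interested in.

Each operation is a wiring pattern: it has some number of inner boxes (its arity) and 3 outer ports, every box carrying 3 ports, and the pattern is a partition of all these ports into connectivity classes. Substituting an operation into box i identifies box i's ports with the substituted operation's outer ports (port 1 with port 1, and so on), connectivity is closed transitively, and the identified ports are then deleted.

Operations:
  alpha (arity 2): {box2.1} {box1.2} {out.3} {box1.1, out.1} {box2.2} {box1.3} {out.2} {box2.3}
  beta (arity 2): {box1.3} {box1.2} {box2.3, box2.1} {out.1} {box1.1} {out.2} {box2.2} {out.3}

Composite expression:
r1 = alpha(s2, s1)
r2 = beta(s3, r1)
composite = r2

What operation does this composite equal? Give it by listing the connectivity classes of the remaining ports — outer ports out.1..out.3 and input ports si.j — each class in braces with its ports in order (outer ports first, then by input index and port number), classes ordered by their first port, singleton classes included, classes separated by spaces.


{out.1} {out.2} {out.3} {s1.1} {s1.2} {s1.3} {s2.1} {s2.2} {s2.3} {s3.1} {s3.2} {s3.3}

Treat the ports identified at beta as solder joints: merge, then drop.
after alpha, the pattern on (s2, s1) reads {out.1, s2.1} {out.2} {out.3} {s1.1} {s1.2} {s1.3} {s2.2} {s2.3} (out.j = its outer ports)
after beta, the pattern on (s3, s2, s1) reads {out.1} {out.2} {out.3} {s1.1} {s1.2} {s1.3} {s2.1} {s2.2} {s2.3} {s3.1} {s3.2} {s3.3} (out.j = its outer ports)


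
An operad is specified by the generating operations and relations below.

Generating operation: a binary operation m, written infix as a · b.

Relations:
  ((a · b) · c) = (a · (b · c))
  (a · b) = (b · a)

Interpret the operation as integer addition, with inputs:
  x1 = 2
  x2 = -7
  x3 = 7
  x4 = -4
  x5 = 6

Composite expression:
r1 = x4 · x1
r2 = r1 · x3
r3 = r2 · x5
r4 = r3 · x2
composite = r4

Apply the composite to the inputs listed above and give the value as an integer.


(x4 · x1) = -2
((x4 · x1) · x3) = 5
(((x4 · x1) · x3) · x5) = 11
((((x4 · x1) · x3) · x5) · x2) = 4

4


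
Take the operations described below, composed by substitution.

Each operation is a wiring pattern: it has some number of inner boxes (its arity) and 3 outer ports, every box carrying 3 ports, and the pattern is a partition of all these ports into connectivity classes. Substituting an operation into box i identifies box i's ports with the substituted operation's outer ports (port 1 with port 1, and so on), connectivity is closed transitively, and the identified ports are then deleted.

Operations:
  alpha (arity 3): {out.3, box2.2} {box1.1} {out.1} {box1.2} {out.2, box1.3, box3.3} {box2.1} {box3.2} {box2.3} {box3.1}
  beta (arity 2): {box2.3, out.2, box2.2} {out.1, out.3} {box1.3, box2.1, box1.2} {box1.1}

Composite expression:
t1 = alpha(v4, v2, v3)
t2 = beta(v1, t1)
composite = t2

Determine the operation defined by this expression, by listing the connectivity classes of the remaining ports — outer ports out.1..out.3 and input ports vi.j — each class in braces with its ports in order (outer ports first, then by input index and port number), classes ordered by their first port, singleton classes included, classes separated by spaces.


{out.1, out.3} {out.2, v2.2, v3.3, v4.3} {v1.1} {v1.2, v1.3} {v2.1} {v2.3} {v3.1} {v3.2} {v4.1} {v4.2}

After gluing at beta, chains via deleted ports link the v-ports.
composing alpha on (v4, v2, v3), with out.j its own outer ports: {out.1} {out.2, v3.3, v4.3} {out.3, v2.2} {v2.1} {v2.3} {v3.1} {v3.2} {v4.1} {v4.2}
composing beta on (v1, v4, v2, v3), with out.j its own outer ports: {out.1, out.3} {out.2, v2.2, v3.3, v4.3} {v1.1} {v1.2, v1.3} {v2.1} {v2.3} {v3.1} {v3.2} {v4.1} {v4.2}


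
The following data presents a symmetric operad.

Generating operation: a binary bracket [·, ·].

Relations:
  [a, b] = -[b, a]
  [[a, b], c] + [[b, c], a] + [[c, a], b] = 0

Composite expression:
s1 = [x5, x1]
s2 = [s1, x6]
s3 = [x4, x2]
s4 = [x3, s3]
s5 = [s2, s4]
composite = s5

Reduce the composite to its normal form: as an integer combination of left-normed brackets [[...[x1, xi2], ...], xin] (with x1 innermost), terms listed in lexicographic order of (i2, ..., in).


-[[[[[x1, x5], x6], x2], x4], x3] + [[[[[x1, x5], x6], x3], x2], x4] - [[[[[x1, x5], x6], x3], x4], x2] + [[[[[x1, x5], x6], x4], x2], x3]

Left-normed coefficients sit on the x1-initial expansion words.
Composite bracket: [[[x5, x1], x6], [x3, [x4, x2]]]
Under [a, b] = ab - ba we get 32 signed associative words (2^5 = 32).
Keep just the words that open with x1:
  word x1x5x6x2x4x3 has sign -1, contributing -[[[[[x1, x5], x6], x2], x4], x3]
  word x1x5x6x3x2x4 has sign +1, contributing +[[[[[x1, x5], x6], x3], x2], x4]
  word x1x5x6x3x4x2 has sign -1, contributing -[[[[[x1, x5], x6], x3], x4], x2]
  word x1x5x6x4x2x3 has sign +1, contributing +[[[[[x1, x5], x6], x4], x2], x3]


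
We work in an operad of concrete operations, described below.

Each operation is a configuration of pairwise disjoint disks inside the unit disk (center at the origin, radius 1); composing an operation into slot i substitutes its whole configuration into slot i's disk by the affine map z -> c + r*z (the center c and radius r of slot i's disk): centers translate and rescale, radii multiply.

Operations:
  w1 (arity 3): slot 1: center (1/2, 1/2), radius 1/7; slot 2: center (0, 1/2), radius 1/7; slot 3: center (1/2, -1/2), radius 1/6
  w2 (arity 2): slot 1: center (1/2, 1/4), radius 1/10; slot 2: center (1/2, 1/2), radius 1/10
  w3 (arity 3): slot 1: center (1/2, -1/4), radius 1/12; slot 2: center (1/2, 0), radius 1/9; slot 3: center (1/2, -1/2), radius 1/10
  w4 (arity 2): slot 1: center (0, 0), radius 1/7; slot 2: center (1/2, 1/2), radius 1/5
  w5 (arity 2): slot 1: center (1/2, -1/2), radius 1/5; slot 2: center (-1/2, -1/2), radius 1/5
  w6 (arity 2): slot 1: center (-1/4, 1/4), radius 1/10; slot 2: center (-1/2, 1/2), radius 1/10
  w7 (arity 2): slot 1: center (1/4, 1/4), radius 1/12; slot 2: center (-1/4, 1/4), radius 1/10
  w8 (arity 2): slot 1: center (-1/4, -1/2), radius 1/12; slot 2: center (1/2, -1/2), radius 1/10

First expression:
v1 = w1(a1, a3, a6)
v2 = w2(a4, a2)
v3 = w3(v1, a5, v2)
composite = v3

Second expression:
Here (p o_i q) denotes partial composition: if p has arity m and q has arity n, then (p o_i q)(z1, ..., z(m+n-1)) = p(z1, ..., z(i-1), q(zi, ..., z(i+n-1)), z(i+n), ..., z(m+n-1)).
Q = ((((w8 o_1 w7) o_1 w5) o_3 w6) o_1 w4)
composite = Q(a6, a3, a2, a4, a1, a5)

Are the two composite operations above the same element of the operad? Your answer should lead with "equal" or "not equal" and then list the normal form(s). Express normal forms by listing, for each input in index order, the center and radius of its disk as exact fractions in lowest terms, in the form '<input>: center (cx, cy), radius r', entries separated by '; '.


not equal; the first gives a1: center (13/24, -5/24), radius 1/84; a2: center (11/20, -9/20), radius 1/100; a3: center (1/2, -5/24), radius 1/84; a4: center (11/20, -19/40), radius 1/100; a5: center (1/2, 0), radius 1/9; a6: center (13/24, -7/24), radius 1/72 and the second a1: center (-11/40, -19/40), radius 1/1200; a2: center (-67/288, -139/288), radius 1/720; a3: center (-9/40, -347/720), radius 1/3600; a4: center (-131/480, -229/480), radius 1/1200; a5: center (1/2, -1/2), radius 1/10; a6: center (-65/288, -139/288), radius 1/5040

In normal form, the first expression is a1: center (13/24, -5/24), radius 1/84; a2: center (11/20, -9/20), radius 1/100; a3: center (1/2, -5/24), radius 1/84; a4: center (11/20, -19/40), radius 1/100; a5: center (1/2, 0), radius 1/9; a6: center (13/24, -7/24), radius 1/72
In normal form, the second expression is a1: center (-11/40, -19/40), radius 1/1200; a2: center (-67/288, -139/288), radius 1/720; a3: center (-9/40, -347/720), radius 1/3600; a4: center (-131/480, -229/480), radius 1/1200; a5: center (1/2, -1/2), radius 1/10; a6: center (-65/288, -139/288), radius 1/5040
Different reductions; not equal.


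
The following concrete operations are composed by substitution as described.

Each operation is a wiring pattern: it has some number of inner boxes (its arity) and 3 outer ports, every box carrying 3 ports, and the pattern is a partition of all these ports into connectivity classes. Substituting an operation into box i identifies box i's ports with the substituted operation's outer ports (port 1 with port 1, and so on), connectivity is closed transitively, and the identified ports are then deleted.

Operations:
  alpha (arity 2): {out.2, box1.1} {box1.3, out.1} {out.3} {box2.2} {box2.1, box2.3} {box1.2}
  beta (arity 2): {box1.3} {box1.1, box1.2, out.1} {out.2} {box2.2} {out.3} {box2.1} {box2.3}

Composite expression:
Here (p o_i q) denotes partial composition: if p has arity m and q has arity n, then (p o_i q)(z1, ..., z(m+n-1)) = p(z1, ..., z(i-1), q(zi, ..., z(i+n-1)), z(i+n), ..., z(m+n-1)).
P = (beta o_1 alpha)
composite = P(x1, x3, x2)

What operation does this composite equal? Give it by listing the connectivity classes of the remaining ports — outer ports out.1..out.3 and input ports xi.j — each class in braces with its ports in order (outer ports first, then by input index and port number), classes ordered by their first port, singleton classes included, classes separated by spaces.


{out.1, x1.1, x1.3} {out.2} {out.3} {x1.2} {x2.1} {x2.2} {x2.3} {x3.1, x3.3} {x3.2}


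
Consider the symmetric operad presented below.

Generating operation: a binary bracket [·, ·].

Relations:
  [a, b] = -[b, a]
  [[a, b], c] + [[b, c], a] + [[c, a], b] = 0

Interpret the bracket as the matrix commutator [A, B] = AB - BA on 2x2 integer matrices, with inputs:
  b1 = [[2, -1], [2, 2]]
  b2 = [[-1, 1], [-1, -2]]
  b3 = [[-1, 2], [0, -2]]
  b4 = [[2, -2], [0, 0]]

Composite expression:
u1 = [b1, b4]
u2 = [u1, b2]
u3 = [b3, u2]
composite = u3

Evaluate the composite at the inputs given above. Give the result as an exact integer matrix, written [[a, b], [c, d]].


[[24, 30], [-12, -24]]


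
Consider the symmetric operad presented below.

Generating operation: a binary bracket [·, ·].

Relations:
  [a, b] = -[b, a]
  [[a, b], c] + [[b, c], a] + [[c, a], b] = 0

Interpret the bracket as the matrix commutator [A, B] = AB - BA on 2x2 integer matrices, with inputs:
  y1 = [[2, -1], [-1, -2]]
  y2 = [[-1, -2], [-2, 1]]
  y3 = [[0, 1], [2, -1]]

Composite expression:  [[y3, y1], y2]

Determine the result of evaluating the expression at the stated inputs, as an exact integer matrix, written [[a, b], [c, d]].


[y3, y1] = [[1, -5], [9, -1]]
[[y3, y1], y2] = [[28, -14], [-14, -28]]

[[28, -14], [-14, -28]]


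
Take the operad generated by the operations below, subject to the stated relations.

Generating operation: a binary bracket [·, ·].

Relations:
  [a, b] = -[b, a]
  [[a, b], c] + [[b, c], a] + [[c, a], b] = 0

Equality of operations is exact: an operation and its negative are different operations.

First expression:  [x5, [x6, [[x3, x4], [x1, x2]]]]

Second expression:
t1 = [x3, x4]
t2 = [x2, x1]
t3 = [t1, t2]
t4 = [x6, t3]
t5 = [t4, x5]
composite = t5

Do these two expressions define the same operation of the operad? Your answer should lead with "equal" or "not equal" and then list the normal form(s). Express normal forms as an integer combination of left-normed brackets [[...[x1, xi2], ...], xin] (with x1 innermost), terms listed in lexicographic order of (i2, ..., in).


equal — both sides give -[[[[[x1, x2], x3], x4], x6], x5] + [[[[[x1, x2], x4], x3], x6], x5]

Normal form of the first expression: -[[[[[x1, x2], x3], x4], x6], x5] + [[[[[x1, x2], x4], x3], x6], x5]
Normal form of the second expression: -[[[[[x1, x2], x3], x4], x6], x5] + [[[[[x1, x2], x4], x3], x6], x5]
Both agree, so they are equal.


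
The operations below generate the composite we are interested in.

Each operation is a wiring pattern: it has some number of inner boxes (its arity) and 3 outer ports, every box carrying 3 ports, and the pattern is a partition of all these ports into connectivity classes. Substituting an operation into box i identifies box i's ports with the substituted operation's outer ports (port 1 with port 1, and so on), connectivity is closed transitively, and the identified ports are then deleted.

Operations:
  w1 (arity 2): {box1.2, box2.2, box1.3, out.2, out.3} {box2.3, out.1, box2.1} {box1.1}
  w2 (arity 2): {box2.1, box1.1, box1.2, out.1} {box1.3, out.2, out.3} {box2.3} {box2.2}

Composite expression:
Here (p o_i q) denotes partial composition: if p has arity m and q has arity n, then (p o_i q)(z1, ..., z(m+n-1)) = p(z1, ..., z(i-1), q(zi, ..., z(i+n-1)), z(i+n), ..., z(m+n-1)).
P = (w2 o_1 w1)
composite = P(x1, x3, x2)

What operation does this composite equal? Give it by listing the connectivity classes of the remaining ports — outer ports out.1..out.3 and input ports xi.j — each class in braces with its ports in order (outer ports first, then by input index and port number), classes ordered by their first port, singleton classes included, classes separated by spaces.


Two ports join when wires chain via w2-identified ports.
after w1, the pattern on (x1, x3) reads {out.1, x3.1, x3.3} {out.2, out.3, x1.2, x1.3, x3.2} {x1.1} (out.j = its outer ports)
after w2, the pattern on (x1, x3, x2) reads {out.1, out.2, out.3, x1.2, x1.3, x2.1, x3.1, x3.2, x3.3} {x1.1} {x2.2} {x2.3} (out.j = its outer ports)

{out.1, out.2, out.3, x1.2, x1.3, x2.1, x3.1, x3.2, x3.3} {x1.1} {x2.2} {x2.3}


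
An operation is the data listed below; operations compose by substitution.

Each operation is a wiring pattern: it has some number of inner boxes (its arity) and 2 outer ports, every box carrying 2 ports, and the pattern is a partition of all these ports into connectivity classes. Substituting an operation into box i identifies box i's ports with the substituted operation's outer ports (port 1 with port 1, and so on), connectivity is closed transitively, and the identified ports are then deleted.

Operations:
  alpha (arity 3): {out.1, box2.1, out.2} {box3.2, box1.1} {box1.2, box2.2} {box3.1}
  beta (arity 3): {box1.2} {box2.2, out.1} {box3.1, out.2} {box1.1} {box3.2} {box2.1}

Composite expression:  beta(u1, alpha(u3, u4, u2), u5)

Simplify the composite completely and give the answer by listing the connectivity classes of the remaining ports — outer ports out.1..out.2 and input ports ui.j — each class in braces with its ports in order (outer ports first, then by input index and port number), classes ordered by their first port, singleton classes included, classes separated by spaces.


{out.1, u4.1} {out.2, u5.1} {u1.1} {u1.2} {u2.1} {u2.2, u3.1} {u3.2, u4.2} {u5.2}

Reachability decides: close wires over beta-identified ports.
composing alpha on (u3, u4, u2), with out.j its own outer ports: {out.1, out.2, u4.1} {u2.1} {u2.2, u3.1} {u3.2, u4.2}
composing beta on (u1, u3, u4, u2, u5), with out.j its own outer ports: {out.1, u4.1} {out.2, u5.1} {u1.1} {u1.2} {u2.1} {u2.2, u3.1} {u3.2, u4.2} {u5.2}


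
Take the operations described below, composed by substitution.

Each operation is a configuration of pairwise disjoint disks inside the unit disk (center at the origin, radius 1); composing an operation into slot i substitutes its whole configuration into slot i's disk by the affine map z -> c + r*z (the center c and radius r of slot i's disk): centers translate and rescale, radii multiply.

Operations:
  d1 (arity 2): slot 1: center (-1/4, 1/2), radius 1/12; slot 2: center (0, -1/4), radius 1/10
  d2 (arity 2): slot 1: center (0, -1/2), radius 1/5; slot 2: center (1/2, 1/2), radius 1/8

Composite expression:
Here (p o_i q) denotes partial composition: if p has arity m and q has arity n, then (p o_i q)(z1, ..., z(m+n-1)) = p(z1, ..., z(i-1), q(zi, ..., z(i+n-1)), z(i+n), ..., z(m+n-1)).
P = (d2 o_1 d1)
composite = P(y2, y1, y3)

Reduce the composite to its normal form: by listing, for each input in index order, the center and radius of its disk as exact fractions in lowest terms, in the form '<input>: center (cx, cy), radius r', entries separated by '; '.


Only the slot chain above each y matters under d2; compose those maps.
tracing y2 down its 2-map path: center (-1/20, -2/5), radius 1/60
tracing y1 down its 2-map path: center (0, -11/20), radius 1/50
tracing y3 down its 1-map path: center (1/2, 1/2), radius 1/8

y1: center (0, -11/20), radius 1/50; y2: center (-1/20, -2/5), radius 1/60; y3: center (1/2, 1/2), radius 1/8


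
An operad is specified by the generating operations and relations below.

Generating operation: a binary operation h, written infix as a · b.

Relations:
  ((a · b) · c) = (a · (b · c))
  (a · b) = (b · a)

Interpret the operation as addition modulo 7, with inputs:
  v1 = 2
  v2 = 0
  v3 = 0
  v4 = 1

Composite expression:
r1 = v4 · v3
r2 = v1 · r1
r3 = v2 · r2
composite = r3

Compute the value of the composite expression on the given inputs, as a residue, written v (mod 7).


(v4 · v3) = 1
(v1 · (v4 · v3)) = 3
(v2 · (v1 · (v4 · v3))) = 3

3 (mod 7)


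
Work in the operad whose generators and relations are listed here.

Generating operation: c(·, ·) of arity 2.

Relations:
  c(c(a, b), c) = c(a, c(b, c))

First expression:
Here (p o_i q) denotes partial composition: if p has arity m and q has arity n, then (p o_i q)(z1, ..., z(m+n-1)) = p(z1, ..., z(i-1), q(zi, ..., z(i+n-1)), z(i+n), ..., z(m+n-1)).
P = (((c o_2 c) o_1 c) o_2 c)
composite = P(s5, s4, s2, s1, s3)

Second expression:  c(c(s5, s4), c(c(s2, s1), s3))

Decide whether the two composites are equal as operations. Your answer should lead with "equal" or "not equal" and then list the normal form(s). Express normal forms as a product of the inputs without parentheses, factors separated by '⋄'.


equal; the common form is s5 ⋄ s4 ⋄ s2 ⋄ s1 ⋄ s3


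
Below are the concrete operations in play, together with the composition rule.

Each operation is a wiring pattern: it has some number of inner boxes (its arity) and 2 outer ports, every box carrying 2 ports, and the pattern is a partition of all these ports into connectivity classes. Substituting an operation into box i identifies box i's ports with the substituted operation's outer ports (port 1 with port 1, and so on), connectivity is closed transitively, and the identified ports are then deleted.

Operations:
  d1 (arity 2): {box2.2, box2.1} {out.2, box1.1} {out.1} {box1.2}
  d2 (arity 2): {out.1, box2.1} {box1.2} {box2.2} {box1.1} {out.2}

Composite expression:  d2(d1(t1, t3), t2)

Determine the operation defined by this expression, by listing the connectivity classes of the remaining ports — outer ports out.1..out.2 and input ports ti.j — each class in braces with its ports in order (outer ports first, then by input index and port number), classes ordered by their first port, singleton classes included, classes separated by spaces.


{out.1, t2.1} {out.2} {t1.1} {t1.2} {t2.2} {t3.1, t3.2}


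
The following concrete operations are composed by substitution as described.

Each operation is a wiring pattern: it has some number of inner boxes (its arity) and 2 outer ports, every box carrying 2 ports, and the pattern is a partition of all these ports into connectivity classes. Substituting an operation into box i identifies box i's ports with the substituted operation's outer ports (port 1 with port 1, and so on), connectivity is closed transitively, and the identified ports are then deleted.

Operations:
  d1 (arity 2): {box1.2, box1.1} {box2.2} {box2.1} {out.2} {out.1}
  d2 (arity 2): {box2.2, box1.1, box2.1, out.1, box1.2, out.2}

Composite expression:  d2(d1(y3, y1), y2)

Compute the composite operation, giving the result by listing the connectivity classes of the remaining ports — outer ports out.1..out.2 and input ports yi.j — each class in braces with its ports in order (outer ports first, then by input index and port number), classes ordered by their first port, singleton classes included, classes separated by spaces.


{out.1, out.2, y2.1, y2.2} {y1.1} {y1.2} {y3.1, y3.2}

Connectivity passes through glued d2-boundaries; trace each wire chain.
stage d1: inputs (y3, y1), connectivity {out.1} {out.2} {y1.1} {y1.2} {y3.1, y3.2}, out.j its boundary
stage d2: inputs (y3, y1, y2), connectivity {out.1, out.2, y2.1, y2.2} {y1.1} {y1.2} {y3.1, y3.2}, out.j its boundary


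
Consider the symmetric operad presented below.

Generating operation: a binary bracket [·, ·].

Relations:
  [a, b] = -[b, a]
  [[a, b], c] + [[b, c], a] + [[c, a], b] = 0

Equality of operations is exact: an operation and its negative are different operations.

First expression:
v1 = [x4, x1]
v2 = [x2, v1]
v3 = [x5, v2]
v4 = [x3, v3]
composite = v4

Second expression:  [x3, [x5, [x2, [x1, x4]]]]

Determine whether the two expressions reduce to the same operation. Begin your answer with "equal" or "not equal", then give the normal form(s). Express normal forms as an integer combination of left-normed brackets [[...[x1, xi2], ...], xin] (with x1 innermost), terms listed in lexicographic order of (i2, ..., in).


The first expression, normalized: [[[[x1, x4], x2], x5], x3]
The second expression, normalized: -[[[[x1, x4], x2], x5], x3]
No match — not equal.

not equal; first: [[[[x1, x4], x2], x5], x3]; second: -[[[[x1, x4], x2], x5], x3]


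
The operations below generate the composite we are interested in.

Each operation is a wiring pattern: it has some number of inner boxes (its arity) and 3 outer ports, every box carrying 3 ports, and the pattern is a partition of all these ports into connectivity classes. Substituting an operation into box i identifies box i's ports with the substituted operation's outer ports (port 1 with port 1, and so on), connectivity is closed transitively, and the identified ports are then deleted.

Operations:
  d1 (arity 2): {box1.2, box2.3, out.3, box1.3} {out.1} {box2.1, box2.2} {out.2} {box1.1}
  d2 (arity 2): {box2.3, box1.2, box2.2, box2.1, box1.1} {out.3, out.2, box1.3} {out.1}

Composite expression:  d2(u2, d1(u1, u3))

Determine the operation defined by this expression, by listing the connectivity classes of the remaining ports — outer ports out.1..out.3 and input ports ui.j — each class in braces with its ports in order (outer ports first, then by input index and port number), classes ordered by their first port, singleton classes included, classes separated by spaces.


{out.1} {out.2, out.3, u2.3} {u1.1} {u1.2, u1.3, u2.1, u2.2, u3.3} {u3.1, u3.2}

Substituting into d2 glues patterns; closure does the rest.
after d1, the pattern on (u1, u3) reads {out.1} {out.2} {out.3, u1.2, u1.3, u3.3} {u1.1} {u3.1, u3.2} (out.j = its outer ports)
after d2, the pattern on (u2, u1, u3) reads {out.1} {out.2, out.3, u2.3} {u1.1} {u1.2, u1.3, u2.1, u2.2, u3.3} {u3.1, u3.2} (out.j = its outer ports)


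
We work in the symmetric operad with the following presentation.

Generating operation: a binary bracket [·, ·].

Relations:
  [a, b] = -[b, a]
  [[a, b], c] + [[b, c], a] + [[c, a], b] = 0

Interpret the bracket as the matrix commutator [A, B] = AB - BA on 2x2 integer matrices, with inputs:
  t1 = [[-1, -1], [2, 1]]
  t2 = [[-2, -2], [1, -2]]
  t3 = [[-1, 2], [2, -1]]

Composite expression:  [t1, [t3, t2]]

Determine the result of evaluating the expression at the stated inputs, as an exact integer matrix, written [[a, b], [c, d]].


[[0, 12], [24, 0]]

[t3, t2] = [[6, 0], [0, -6]]
[t1, [t3, t2]] = [[0, 12], [24, 0]]


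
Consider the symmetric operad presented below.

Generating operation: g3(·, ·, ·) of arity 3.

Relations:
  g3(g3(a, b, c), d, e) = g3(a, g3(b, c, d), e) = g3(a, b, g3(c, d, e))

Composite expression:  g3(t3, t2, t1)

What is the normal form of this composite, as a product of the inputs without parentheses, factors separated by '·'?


t3 · t2 · t1


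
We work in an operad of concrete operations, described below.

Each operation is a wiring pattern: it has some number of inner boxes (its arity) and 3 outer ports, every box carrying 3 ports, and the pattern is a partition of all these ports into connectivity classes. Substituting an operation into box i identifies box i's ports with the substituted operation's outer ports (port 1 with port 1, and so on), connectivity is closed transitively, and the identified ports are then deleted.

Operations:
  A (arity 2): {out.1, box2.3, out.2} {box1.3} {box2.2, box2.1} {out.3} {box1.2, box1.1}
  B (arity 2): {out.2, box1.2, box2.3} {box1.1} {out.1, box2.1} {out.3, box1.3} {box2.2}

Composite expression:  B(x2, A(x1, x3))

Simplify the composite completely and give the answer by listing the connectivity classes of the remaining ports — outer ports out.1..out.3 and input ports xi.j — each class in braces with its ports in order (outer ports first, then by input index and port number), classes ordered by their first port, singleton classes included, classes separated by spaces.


{out.1, x3.3} {out.2, x2.2} {out.3, x2.3} {x1.1, x1.2} {x1.3} {x2.1} {x3.1, x3.2}

Two ports join when wires chain via B-identified ports.
the subtree at A composes to {out.1, out.2, x3.3} {out.3} {x1.1, x1.2} {x1.3} {x3.1, x3.2} on (x1, x3); out.j = own outer ports
the subtree at B composes to {out.1, x3.3} {out.2, x2.2} {out.3, x2.3} {x1.1, x1.2} {x1.3} {x2.1} {x3.1, x3.2} on (x2, x1, x3); out.j = own outer ports


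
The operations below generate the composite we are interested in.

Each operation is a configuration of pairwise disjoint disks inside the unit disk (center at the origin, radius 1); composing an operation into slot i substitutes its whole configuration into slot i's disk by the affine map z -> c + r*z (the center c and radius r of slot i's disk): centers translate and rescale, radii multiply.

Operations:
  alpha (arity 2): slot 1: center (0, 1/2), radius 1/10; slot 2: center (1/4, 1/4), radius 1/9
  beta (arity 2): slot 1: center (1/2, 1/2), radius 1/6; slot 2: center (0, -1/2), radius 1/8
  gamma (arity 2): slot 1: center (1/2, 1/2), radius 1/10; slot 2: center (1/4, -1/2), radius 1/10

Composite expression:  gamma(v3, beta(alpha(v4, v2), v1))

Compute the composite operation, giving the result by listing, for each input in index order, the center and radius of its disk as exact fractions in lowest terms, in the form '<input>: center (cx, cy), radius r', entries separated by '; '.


v1: center (1/4, -11/20), radius 1/80; v2: center (73/240, -107/240), radius 1/540; v3: center (1/2, 1/2), radius 1/10; v4: center (3/10, -53/120), radius 1/600


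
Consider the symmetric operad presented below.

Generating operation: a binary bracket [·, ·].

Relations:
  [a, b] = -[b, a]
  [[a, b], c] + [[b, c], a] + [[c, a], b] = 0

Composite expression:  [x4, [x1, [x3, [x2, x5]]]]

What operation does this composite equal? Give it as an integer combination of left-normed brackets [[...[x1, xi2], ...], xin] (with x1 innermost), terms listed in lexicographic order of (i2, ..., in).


[[[[x1, x2], x5], x3], x4] - [[[[x1, x3], x2], x5], x4] + [[[[x1, x3], x5], x2], x4] - [[[[x1, x5], x2], x3], x4]

Antisymmetry and Jacobi reduce to x1-anchored left-normed brackets.
Composite bracket: [x4, [x1, [x3, [x2, x5]]]]
Expanding via [a, b] = ab - ba: 16 signed words (2^4 = 16).
Words beginning with x1 determine it all:
  sign of x1x2x5x3x4 is +1, so it contributes +[[[[x1, x2], x5], x3], x4]
  sign of x1x3x2x5x4 is -1, so it contributes -[[[[x1, x3], x2], x5], x4]
  sign of x1x3x5x2x4 is +1, so it contributes +[[[[x1, x3], x5], x2], x4]
  sign of x1x5x2x3x4 is -1, so it contributes -[[[[x1, x5], x2], x3], x4]


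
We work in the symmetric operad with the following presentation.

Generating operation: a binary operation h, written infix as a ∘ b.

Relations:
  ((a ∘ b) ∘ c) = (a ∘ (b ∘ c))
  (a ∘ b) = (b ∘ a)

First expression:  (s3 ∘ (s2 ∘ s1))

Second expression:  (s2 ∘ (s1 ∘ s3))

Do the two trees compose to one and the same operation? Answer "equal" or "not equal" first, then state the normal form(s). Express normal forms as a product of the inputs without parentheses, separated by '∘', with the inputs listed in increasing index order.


equal: each reduces to s1 ∘ s2 ∘ s3

Reducing the first expression gives s1 ∘ s2 ∘ s3
Reducing the second expression gives s1 ∘ s2 ∘ s3
Identical normal forms: equal.


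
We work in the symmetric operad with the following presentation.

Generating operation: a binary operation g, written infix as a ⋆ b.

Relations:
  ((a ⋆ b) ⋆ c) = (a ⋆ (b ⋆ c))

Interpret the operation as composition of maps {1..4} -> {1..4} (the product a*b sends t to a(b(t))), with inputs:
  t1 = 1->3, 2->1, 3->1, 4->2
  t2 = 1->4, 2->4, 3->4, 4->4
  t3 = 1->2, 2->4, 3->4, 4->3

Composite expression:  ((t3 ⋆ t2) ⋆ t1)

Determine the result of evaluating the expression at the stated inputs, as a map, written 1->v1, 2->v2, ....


1->3, 2->3, 3->3, 4->3

(t3 ⋆ t2) = 1->3, 2->3, 3->3, 4->3
((t3 ⋆ t2) ⋆ t1) = 1->3, 2->3, 3->3, 4->3


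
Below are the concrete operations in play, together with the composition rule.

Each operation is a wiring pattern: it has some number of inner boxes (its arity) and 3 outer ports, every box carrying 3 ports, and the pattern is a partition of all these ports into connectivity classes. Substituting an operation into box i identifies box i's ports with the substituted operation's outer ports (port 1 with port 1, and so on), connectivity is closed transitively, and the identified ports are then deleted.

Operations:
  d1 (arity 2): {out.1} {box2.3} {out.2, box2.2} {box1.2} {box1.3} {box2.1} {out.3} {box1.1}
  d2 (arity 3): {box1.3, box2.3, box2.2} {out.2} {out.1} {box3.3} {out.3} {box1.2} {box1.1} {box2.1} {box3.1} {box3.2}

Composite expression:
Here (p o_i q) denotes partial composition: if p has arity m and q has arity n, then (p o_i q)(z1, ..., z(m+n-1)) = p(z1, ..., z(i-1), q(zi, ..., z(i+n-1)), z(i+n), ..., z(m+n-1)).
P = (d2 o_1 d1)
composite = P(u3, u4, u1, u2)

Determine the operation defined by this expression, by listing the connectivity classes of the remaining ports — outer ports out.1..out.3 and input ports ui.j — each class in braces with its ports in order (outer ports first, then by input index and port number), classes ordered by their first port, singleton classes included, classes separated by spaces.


{out.1} {out.2} {out.3} {u1.1} {u1.2, u1.3} {u2.1} {u2.2} {u2.3} {u3.1} {u3.2} {u3.3} {u4.1} {u4.2} {u4.3}

Two ports join when wires chain via d2-identified ports.
after d1, the pattern on (u3, u4) reads {out.1} {out.2, u4.2} {out.3} {u3.1} {u3.2} {u3.3} {u4.1} {u4.3} (out.j = its outer ports)
after d2, the pattern on (u3, u4, u1, u2) reads {out.1} {out.2} {out.3} {u1.1} {u1.2, u1.3} {u2.1} {u2.2} {u2.3} {u3.1} {u3.2} {u3.3} {u4.1} {u4.2} {u4.3} (out.j = its outer ports)


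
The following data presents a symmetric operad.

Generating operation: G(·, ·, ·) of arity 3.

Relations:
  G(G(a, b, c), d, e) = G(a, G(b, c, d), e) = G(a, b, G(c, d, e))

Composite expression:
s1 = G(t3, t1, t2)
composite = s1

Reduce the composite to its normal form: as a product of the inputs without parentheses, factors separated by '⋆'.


t3 ⋆ t1 ⋆ t2

All parenthesizations of G agree; list the t-inputs left to right.
G(t3, t1, t2) linearizes to t3 ⋆ t1 ⋆ t2


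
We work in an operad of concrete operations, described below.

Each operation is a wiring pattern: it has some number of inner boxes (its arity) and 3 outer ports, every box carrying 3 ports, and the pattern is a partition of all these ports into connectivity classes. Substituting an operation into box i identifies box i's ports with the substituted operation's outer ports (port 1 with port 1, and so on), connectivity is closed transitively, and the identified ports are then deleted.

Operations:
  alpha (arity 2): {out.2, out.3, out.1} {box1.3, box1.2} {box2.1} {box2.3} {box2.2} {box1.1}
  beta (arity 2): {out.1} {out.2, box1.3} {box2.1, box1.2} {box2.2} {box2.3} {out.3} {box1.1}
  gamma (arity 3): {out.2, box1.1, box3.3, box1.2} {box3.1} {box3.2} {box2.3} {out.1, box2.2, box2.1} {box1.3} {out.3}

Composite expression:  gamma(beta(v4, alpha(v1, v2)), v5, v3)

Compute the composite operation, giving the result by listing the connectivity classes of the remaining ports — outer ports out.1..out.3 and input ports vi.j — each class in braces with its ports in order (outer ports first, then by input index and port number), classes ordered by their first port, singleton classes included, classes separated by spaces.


{out.1, v5.1, v5.2} {out.2, v3.3, v4.3} {out.3} {v1.1} {v1.2, v1.3} {v2.1} {v2.2} {v2.3} {v3.1} {v3.2} {v4.1} {v4.2} {v5.3}

Reachability decides: close wires over gamma-identified ports.
the subtree at alpha composes to {out.1, out.2, out.3} {v1.1} {v1.2, v1.3} {v2.1} {v2.2} {v2.3} on (v1, v2); out.j = own outer ports
the subtree at beta composes to {out.1} {out.2, v4.3} {out.3} {v1.1} {v1.2, v1.3} {v2.1} {v2.2} {v2.3} {v4.1} {v4.2} on (v4, v1, v2); out.j = own outer ports
the subtree at gamma composes to {out.1, v5.1, v5.2} {out.2, v3.3, v4.3} {out.3} {v1.1} {v1.2, v1.3} {v2.1} {v2.2} {v2.3} {v3.1} {v3.2} {v4.1} {v4.2} {v5.3} on (v4, v1, v2, v5, v3); out.j = own outer ports


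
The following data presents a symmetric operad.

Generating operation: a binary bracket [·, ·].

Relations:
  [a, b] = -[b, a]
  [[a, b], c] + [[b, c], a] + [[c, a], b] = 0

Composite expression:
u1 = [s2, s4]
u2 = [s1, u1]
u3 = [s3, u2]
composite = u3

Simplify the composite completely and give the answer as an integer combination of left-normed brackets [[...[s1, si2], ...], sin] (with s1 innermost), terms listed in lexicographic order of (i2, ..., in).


-[[[s1, s2], s4], s3] + [[[s1, s4], s2], s3]

Antisymmetry and Jacobi reduce to s1-anchored left-normed brackets.
Composite bracket: [s3, [s1, [s2, s4]]]
The bracket unfolds into 8 signed words via [a, b] = ab - ba (2^3 = 8).
Only words starting with s1 matter:
  s1s2s4s3 (sign -1) contributes -[[[s1, s2], s4], s3]
  s1s4s2s3 (sign +1) contributes +[[[s1, s4], s2], s3]


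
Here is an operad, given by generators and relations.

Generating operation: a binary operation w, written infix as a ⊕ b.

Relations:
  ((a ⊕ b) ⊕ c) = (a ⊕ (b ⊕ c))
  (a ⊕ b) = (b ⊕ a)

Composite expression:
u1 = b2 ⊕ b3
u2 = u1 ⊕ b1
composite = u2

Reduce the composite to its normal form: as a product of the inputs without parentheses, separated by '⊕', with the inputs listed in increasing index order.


Reordering under w is free, so list the b-inputs canonically.
(b2 ⊕ b3) flattens to b2 ⊕ b3
((b2 ⊕ b3) ⊕ b1) flattens to b2 ⊕ b3 ⊕ b1
rearranged into index order: b1 ⊕ b2 ⊕ b3

b1 ⊕ b2 ⊕ b3


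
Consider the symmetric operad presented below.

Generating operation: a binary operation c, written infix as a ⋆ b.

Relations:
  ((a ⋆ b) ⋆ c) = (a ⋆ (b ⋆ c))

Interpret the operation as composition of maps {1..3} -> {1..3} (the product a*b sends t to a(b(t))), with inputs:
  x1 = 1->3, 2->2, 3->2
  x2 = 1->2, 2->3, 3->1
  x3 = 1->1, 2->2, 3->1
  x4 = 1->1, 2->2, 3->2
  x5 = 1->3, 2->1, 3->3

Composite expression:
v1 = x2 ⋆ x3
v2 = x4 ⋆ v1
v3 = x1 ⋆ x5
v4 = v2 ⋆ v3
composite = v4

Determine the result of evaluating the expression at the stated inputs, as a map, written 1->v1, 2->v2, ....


(x2 ⋆ x3) = 1->2, 2->3, 3->2
(x4 ⋆ (x2 ⋆ x3)) = 1->2, 2->2, 3->2
(x1 ⋆ x5) = 1->2, 2->3, 3->2
((x4 ⋆ (x2 ⋆ x3)) ⋆ (x1 ⋆ x5)) = 1->2, 2->2, 3->2

1->2, 2->2, 3->2
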